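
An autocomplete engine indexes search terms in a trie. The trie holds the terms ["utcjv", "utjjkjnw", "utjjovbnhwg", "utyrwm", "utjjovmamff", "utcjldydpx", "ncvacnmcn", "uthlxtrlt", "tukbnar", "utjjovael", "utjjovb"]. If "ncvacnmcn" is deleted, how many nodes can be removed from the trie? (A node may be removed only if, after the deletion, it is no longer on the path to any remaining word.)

After clearing the end-marker at "ncvacnmcn", prune upward until reaching a node still needed by another word.
No other word shares any prefix with "ncvacnmcn", so all 9 of its nodes go.
Nodes removed: 9

9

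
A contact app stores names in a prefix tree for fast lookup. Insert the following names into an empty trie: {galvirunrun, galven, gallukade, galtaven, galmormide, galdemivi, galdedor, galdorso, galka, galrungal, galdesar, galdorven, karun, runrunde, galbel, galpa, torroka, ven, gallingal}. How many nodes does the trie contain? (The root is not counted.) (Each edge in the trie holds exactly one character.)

91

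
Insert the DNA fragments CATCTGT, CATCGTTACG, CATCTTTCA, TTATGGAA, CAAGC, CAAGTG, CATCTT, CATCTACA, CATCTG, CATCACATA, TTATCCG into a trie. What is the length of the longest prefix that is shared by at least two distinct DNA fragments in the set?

Equivalently: take the maximum, over all pairs, of their longest common prefix length.
e.g. "CATCTG" and "CATCTGT" share the prefix "CATCTG" of length 6; no pair shares a longer one.
Longest shared-prefix length: 6

6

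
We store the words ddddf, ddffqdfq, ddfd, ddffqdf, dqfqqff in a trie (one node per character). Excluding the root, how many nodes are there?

Count nodes per top-level branch (shared prefixes stored once):
  'd'-branch (ddddf, ddfd, ddffqdf, ddffqdfq, dqfqqff): 18 nodes
Sum: 18

18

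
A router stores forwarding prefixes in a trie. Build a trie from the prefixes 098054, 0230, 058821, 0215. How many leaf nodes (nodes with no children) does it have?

A leaf is a node with no children — equivalently, the end of a word that is not a proper prefix of any other stored word.
Those words: "0215", "0230", "058821", "098054"
Leaf count: 4

4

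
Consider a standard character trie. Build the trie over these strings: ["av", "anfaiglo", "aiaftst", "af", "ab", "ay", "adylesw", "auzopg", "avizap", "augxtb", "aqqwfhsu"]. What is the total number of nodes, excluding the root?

44

Count nodes per top-level branch (shared prefixes stored once):
  'a'-branch (ab, adylesw, af, aiaftst, anfaiglo, aqqwfhsu, augxtb, auzopg, av, avizap, ay): 44 nodes
Sum: 44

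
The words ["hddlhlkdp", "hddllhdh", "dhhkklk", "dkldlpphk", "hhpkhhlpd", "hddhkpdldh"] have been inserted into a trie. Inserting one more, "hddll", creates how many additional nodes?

"hddll" is already a full path in the trie; only an end-marker is added.
No new nodes are needed: 0.

0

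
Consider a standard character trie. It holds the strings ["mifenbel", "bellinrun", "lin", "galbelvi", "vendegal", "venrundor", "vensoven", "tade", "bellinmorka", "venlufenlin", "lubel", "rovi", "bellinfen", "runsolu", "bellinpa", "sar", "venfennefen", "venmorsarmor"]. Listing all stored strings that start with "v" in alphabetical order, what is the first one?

vendegal

DFS of the "v" subtree visits, in order: "vendegal", "venfennefen", "venlufenlin", "venmorsarmor", "venrundor", "vensoven"
The 1st is vendegal.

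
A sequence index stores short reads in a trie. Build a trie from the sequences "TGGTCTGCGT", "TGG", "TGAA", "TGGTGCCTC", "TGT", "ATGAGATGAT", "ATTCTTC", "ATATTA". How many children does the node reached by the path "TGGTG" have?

Follow the path "TGGTG" to its node, then look at its outgoing edges.
Distinct next characters after "TGGTG": C.
That node has 1 child edge.

1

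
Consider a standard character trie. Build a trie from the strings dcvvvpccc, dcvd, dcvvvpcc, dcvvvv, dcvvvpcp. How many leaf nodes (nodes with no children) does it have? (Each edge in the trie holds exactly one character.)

4

A leaf is a node with no children — equivalently, the end of a word that is not a proper prefix of any other stored word.
Those words: "dcvd", "dcvvvpccc", "dcvvvpcp", "dcvvvv"
Leaf count: 4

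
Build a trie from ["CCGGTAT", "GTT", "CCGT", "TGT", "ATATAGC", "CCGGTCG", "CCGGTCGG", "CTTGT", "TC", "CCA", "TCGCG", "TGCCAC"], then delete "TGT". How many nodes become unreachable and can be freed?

1

A node on "TGT"'s path can go only if nothing else ends at it or branches off below it.
The suffix "T" (1 node) is used only by "TGT"; the node for "TG" still has the child "C", so pruning stops there.
Nodes removed: 1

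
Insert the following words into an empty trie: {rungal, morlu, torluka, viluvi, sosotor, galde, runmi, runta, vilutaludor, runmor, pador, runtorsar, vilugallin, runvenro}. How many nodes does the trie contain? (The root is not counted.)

70

Insert word by word; a character creates a node only if that edge doesn't already exist:
  "rungal" → 6 new (r, u, n, g, a, l)
  "morlu" → 5 new (m, o, r, l, u)
  "torluka" → 7 new (t, o, r, l, u, k, a)
  "viluvi" → 6 new (v, i, l, u, v, i)
  "sosotor" → 7 new (s, o, s, o, t, o, r)
  "galde" → 5 new (g, a, l, d, e)
  "runmi" → prefix "run" already present; 2 new (m, i)
  "runta" → prefix "run" already present; 2 new (t, a)
  "vilutaludor" → prefix "vilu" already present; 7 new (t, a, l, u, d, o, r)
  "runmor" → prefix "runm" already present; 2 new (o, r)
  "pador" → 5 new (p, a, d, o, r)
  "runtorsar" → prefix "runt" already present; 5 new (o, r, s, a, r)
  "vilugallin" → prefix "vilu" already present; 6 new (g, a, l, l, i, n)
  "runvenro" → prefix "run" already present; 5 new (v, e, n, r, o)
Total nodes = 6 + 5 + 7 + 6 + 7 + 5 + 2 + 2 + 7 + 2 + 5 + 5 + 6 + 5 = 70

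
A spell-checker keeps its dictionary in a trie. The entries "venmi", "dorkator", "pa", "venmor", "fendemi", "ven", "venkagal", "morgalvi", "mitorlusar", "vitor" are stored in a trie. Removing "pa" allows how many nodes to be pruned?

After clearing the end-marker at "pa", prune upward until reaching a node still needed by another word.
No other word shares any prefix with "pa", so all 2 of its nodes go.
Nodes removed: 2

2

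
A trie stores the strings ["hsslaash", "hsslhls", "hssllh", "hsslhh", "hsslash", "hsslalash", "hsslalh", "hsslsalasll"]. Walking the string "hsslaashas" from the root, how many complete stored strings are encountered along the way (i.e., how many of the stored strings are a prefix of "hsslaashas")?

Walk "hsslaashas" from the root; an end-of-word marker is hit whenever a stored word is a prefix of "hsslaashas".
Prefixes of the query that are stored words: "hsslaash"
Count: 1

1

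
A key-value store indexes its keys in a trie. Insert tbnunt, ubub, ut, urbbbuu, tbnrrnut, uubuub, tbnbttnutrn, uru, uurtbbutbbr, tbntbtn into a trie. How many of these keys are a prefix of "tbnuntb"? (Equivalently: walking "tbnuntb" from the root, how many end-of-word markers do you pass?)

1

Traverse "tbnuntb" character by character; count nodes along the way that are marked as word ends.
Prefixes of the query that are stored words: "tbnunt"
Count: 1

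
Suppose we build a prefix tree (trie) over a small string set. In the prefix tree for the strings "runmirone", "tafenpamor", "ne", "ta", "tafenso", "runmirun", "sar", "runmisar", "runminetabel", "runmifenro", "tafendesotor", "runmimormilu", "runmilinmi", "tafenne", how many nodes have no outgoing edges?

13

A leaf is a node with no children — equivalently, the end of a word that is not a proper prefix of any other stored word.
Those words: "ne", "runmifenro", "runmilinmi", "runmimormilu", "runminetabel", "runmirone", "runmirun", "runmisar", "sar", "tafendesotor", "tafenne", "tafenpamor", "tafenso"
Leaf count: 13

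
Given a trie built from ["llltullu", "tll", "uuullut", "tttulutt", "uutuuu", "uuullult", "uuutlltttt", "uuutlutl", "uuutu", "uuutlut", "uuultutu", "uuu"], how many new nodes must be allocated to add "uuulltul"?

3

"uuull" is already a path in the trie; the remaining "tul" must be added.
So 8 − 5 = 3 new nodes.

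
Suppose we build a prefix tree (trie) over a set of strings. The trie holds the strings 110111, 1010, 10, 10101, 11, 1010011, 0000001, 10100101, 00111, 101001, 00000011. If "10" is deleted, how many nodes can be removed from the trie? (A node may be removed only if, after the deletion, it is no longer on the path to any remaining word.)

0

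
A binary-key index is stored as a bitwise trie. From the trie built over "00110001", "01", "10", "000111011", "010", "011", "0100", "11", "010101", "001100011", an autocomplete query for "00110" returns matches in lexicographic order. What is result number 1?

00110001

Filter for "00110…" and sort: "00110001", "001100011"
The 1st is 00110001.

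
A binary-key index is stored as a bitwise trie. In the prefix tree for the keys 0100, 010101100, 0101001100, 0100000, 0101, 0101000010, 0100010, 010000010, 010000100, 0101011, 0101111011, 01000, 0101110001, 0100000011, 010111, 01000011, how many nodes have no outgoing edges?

10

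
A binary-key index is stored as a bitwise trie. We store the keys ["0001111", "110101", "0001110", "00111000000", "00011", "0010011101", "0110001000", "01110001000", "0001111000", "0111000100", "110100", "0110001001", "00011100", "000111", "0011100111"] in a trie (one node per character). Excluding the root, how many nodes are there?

56

For each word, the new-node count is its length minus the longest prefix already in the trie:
  "0001111" → 7 new (0, 0, 0, 1, 1, 1, 1)
  "110101" → 6 new (1, 1, 0, 1, 0, 1)
  "0001110" → prefix "000111" already present; 1 new (0)
  "00111000000" → prefix "00" already present; 9 new (1, 1, 1, 0, 0, 0, 0, 0, 0)
  "00011" → prefix "00011" already present; 0 new (none)
  "0010011101" → prefix "001" already present; 7 new (0, 0, 1, 1, 1, 0, 1)
  "0110001000" → prefix "0" already present; 9 new (1, 1, 0, 0, 0, 1, 0, 0, 0)
  "01110001000" → prefix "011" already present; 8 new (1, 0, 0, 0, 1, 0, 0, 0)
  "0001111000" → prefix "0001111" already present; 3 new (0, 0, 0)
  "0111000100" → prefix "0111000100" already present; 0 new (none)
  "110100" → prefix "11010" already present; 1 new (0)
  "0110001001" → prefix "011000100" already present; 1 new (1)
  "00011100" → prefix "0001110" already present; 1 new (0)
  "000111" → prefix "000111" already present; 0 new (none)
  "0011100111" → prefix "0011100" already present; 3 new (1, 1, 1)
Total nodes = 7 + 6 + 1 + 9 + 0 + 7 + 9 + 8 + 3 + 0 + 1 + 1 + 1 + 0 + 3 = 56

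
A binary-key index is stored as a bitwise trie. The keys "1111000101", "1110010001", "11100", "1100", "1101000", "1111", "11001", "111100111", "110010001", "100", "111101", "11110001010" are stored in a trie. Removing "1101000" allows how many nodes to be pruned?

4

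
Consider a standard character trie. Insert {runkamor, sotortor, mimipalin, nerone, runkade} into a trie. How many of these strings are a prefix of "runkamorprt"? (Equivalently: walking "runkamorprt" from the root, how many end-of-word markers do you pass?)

1

Walk "runkamorprt" from the root; an end-of-word marker is hit whenever a stored word is a prefix of "runkamorprt".
Prefixes of the query that are stored words: "runkamor"
Count: 1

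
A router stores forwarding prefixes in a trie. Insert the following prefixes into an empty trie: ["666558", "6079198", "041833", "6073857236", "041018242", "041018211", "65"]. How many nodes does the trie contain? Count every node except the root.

34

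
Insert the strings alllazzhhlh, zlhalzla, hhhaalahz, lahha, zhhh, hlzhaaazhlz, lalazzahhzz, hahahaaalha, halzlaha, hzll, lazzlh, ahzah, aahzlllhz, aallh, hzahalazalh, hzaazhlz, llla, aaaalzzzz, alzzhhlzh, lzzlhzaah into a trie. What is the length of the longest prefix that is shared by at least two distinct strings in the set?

Equivalently: take the maximum, over all pairs, of their longest common prefix length.
e.g. "hzaazhlz" and "hzahalazalh" share the prefix "hza" of length 3; no pair shares a longer one.
Longest shared-prefix length: 3

3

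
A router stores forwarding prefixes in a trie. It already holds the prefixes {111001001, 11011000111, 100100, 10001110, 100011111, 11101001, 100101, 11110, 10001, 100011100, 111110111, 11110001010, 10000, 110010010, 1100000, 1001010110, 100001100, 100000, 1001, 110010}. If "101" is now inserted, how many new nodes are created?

1

"10" is already a path in the trie; the remaining "1" must be added.
So 3 − 2 = 1 new nodes.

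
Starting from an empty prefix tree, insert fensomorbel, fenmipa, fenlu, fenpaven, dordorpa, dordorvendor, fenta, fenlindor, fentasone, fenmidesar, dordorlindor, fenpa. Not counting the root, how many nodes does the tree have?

Count nodes per top-level branch (shared prefixes stored once):
  'd'-branch (dordorlindor, dordorpa, dordorvendor): 20 nodes
  'f'-branch (fenlindor, fenlu, fenmidesar, fenmipa, fenpa, fenpaven, fensomorbel, fenta, fentasone): 38 nodes
Sum: 58

58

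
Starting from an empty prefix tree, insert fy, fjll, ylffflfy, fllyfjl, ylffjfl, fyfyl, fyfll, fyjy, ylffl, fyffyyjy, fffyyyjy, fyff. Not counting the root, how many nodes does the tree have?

Count nodes per top-level branch (shared prefixes stored once):
  'f'-branch (fffyyyjy, fjll, fllyfjl, fy, fyff, fyffyyjy, fyfll, fyfyl, fyjy): 30 nodes
  'y'-branch (ylffflfy, ylffjfl, ylffl): 12 nodes
Sum: 42

42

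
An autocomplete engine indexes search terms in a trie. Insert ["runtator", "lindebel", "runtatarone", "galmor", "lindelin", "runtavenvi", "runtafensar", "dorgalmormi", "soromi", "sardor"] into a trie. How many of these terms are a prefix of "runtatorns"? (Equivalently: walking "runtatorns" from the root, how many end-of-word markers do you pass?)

1

Walk "runtatorns" from the root; an end-of-word marker is hit whenever a stored word is a prefix of "runtatorns".
Prefixes of the query that are stored words: "runtator"
Count: 1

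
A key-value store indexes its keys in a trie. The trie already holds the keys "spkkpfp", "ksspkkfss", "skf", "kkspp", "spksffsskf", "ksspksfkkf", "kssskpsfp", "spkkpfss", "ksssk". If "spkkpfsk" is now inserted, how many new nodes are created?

1

"spkkpfs" is already a path in the trie; the remaining "k" must be added.
Each of the 1 remaining characters creates one node.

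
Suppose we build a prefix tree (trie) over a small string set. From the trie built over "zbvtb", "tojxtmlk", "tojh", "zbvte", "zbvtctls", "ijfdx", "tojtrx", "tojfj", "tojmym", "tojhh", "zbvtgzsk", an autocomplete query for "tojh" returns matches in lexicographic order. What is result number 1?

tojh

DFS of the "tojh" subtree visits, in order: "tojh", "tojhh"
Position 1: tojh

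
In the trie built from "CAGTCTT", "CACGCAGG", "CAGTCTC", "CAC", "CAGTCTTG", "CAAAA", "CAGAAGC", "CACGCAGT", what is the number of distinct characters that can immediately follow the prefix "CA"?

3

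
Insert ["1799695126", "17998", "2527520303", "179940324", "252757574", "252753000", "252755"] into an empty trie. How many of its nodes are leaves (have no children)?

A leaf is a node with no children — equivalently, the end of a word that is not a proper prefix of any other stored word.
Those words: "179940324", "1799695126", "17998", "2527520303", "252753000", "252755", "252757574"
Leaf count: 7

7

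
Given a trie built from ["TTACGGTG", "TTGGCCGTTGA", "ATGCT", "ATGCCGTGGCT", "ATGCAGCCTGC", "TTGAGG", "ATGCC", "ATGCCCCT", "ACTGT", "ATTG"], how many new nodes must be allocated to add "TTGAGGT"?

1

Walking "TTGAGGT" from the root, the first 6 characters ("TTGAGG") follow existing edges; "T" is the first miss.
So 7 − 6 = 1 new nodes.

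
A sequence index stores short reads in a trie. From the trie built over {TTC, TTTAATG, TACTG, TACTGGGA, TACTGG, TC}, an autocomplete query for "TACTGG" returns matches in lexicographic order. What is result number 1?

TACTGG

DFS of the "TACTGG" subtree visits, in order: "TACTGG", "TACTGGGA"
Position 1: TACTGG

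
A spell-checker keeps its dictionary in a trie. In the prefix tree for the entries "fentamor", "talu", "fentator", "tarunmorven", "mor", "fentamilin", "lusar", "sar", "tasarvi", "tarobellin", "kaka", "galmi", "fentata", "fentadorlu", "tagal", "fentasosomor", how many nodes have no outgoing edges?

16

A leaf is a node with no children — equivalently, the end of a word that is not a proper prefix of any other stored word.
Those words: "fentadorlu", "fentamilin", "fentamor", "fentasosomor", "fentata", "fentator", "galmi", "kaka", "lusar", "mor", "sar", "tagal", "talu", "tarobellin", "tarunmorven", "tasarvi"
Leaf count: 16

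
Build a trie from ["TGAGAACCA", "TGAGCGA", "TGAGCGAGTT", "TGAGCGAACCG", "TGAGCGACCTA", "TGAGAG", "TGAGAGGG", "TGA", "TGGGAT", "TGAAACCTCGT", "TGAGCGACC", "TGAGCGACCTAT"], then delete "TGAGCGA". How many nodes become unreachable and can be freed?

0

Walk "TGAGCGA" from the leaf back toward the root, removing each node that no remaining word uses.
Every node on "TGAGCGA" is still needed (e.g. by "TGAGCGAGTT"), so nothing is freed.
Nodes removed: 0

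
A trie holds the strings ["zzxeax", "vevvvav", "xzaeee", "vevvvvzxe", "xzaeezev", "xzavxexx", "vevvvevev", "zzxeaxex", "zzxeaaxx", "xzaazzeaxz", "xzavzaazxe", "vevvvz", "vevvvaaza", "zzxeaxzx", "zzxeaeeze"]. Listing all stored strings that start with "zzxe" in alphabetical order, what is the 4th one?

zzxeaxex

Words with prefix "zzxe", in lexicographic order: "zzxeaaxx", "zzxeaeeze", "zzxeax", "zzxeaxex", "zzxeaxzx"
Position 4: zzxeaxex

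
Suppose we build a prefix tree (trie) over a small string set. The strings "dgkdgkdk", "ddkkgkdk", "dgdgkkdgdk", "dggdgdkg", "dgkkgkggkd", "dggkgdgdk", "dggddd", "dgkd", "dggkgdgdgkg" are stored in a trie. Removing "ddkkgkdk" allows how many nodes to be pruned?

7

Walk "ddkkgkdk" from the leaf back toward the root, removing each node that no remaining word uses.
The suffix "dkkgkdk" (7 nodes) is used only by "ddkkgkdk"; the node for "d" still has the child "g", so pruning stops there.
Nodes removed: 7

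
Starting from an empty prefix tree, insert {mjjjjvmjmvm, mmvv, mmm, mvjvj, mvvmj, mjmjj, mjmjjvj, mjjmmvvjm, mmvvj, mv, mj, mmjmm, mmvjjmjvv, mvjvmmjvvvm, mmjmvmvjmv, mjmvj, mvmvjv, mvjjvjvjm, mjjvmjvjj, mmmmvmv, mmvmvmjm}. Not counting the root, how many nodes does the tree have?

Count nodes per top-level branch (shared prefixes stored once):
  'm'-branch (mj, mjjjjvmjmvm, mjjmmvvjm, mjjvmjvjj, mjmjj, mjmjjvj, mjmvj, mmjmm, mmjmvmvjmv, mmm, mmmmvmv, mmvjjmjvv, mmvmvmjm, mmvv, mmvvj, mv, mvjjvjvjm, mvjvj, mvjvmmjvvvm, mvmvjv, mvvmj): 83 nodes
Sum: 83

83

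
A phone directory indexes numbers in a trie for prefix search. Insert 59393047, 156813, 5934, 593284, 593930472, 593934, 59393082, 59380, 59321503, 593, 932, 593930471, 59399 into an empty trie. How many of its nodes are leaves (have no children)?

A leaf is a node with no children — equivalently, the end of a word that is not a proper prefix of any other stored word.
Those words: "156813", "59321503", "593284", "5934", "59380", "593930471", "593930472", "59393082", "593934", "59399", "932"
Leaf count: 11

11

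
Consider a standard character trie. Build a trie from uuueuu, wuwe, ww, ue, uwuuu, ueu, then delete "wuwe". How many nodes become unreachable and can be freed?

After clearing the end-marker at "wuwe", prune upward until reaching a node still needed by another word.
The suffix "uwe" (3 nodes) is used only by "wuwe"; the node for "w" still has the child "w", so pruning stops there.
Nodes removed: 3

3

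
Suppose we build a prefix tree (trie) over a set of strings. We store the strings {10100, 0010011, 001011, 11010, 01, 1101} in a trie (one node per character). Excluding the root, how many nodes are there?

19

Trie structure (* marks end of a word):
(root)
├─ 0
│  ├─ 0
│  │  └─ 1
│  │     └─ 0
│  │        ├─ 0
│  │        │  └─ 1
│  │        │     └─ 1 *
│  │        └─ 1
│  │           └─ 1 *
│  └─ 1 *
└─ 1
   ├─ 0
   │  └─ 1
   │     └─ 0
   │        └─ 0 *
   └─ 1
      └─ 0
         └─ 1 *
            └─ 0 *
Counting every labelled node above: 19.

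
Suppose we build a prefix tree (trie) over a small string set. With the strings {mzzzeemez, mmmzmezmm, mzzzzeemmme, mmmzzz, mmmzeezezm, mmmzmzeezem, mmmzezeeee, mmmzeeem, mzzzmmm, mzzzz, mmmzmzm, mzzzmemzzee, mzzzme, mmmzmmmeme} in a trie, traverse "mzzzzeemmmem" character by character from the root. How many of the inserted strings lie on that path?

2

Traverse "mzzzzeemmmem" character by character; count nodes along the way that are marked as word ends.
Prefixes of the query that are stored words: "mzzzz", "mzzzzeemmme"
Count: 2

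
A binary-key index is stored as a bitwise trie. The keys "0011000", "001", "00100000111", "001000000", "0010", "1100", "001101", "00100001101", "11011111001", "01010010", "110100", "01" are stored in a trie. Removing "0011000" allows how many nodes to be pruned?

2

Walk "0011000" from the leaf back toward the root, removing each node that no remaining word uses.
The suffix "00" (2 nodes) is used only by "0011000"; the node for "00110" still has the child "1", so pruning stops there.
Nodes removed: 2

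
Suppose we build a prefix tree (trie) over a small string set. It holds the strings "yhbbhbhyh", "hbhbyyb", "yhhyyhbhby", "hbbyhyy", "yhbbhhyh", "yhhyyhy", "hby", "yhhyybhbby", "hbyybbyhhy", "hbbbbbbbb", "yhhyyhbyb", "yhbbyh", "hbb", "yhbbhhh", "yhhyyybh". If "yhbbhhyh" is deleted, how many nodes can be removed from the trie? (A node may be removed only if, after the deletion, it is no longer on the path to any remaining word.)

A node on "yhbbhhyh"'s path can go only if nothing else ends at it or branches off below it.
The suffix "yh" (2 nodes) is used only by "yhbbhhyh"; the node for "yhbbhh" still has the child "h", so pruning stops there.
Nodes removed: 2

2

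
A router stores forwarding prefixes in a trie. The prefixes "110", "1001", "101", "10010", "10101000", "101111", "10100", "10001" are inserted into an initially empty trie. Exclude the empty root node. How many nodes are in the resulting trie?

19

Trie structure (* marks end of a word):
(root)
└─ 1
   ├─ 0
   │  ├─ 0
   │  │  ├─ 0
   │  │  │  └─ 1 *
   │  │  └─ 1 *
   │  │     └─ 0 *
   │  └─ 1 *
   │     ├─ 0
   │     │  ├─ 0 *
   │     │  └─ 1
   │     │     └─ 0
   │     │        └─ 0
   │     │           └─ 0 *
   │     └─ 1
   │        └─ 1
   │           └─ 1 *
   └─ 1
      └─ 0 *
Counting every labelled node above: 19.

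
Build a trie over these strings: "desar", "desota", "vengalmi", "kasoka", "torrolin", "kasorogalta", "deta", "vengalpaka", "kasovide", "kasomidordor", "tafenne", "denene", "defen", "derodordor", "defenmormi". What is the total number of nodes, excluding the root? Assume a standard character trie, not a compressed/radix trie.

81

For each word, the new-node count is its length minus the longest prefix already in the trie:
  "desar" → 5 new (d, e, s, a, r)
  "desota" → prefix "des" already present; 3 new (o, t, a)
  "vengalmi" → 8 new (v, e, n, g, a, l, m, i)
  "kasoka" → 6 new (k, a, s, o, k, a)
  "torrolin" → 8 new (t, o, r, r, o, l, i, n)
  "kasorogalta" → prefix "kaso" already present; 7 new (r, o, g, a, l, t, a)
  "deta" → prefix "de" already present; 2 new (t, a)
  "vengalpaka" → prefix "vengal" already present; 4 new (p, a, k, a)
  "kasovide" → prefix "kaso" already present; 4 new (v, i, d, e)
  "kasomidordor" → prefix "kaso" already present; 8 new (m, i, d, o, r, d, o, r)
  "tafenne" → prefix "t" already present; 6 new (a, f, e, n, n, e)
  "denene" → prefix "de" already present; 4 new (n, e, n, e)
  "defen" → prefix "de" already present; 3 new (f, e, n)
  "derodordor" → prefix "de" already present; 8 new (r, o, d, o, r, d, o, r)
  "defenmormi" → prefix "defen" already present; 5 new (m, o, r, m, i)
Total nodes = 5 + 3 + 8 + 6 + 8 + 7 + 2 + 4 + 4 + 8 + 6 + 4 + 3 + 8 + 5 = 81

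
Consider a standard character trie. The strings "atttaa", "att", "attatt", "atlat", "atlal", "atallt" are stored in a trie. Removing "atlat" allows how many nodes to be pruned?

1

A node on "atlat"'s path can go only if nothing else ends at it or branches off below it.
The suffix "t" (1 node) is used only by "atlat"; the node for "atla" still has the child "l", so pruning stops there.
Nodes removed: 1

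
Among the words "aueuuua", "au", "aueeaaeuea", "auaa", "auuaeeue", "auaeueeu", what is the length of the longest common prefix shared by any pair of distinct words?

3

The deepest shared node is where two words last agree before diverging.
e.g. "auaa" and "auaeueeu" share the prefix "aua" of length 3; no pair shares a longer one.
Longest shared-prefix length: 3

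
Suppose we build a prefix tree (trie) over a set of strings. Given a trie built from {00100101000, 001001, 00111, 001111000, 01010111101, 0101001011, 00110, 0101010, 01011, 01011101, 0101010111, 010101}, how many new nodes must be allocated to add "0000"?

2

"00" is already a path in the trie; the remaining "00" must be added.
So 4 − 2 = 2 new nodes.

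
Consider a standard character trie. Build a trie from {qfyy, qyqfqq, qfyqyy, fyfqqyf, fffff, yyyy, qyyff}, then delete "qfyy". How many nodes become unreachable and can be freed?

1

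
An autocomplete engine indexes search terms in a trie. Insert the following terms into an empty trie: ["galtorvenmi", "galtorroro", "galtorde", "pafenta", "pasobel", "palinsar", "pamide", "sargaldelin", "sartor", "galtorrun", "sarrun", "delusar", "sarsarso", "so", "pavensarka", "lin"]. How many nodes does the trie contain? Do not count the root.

82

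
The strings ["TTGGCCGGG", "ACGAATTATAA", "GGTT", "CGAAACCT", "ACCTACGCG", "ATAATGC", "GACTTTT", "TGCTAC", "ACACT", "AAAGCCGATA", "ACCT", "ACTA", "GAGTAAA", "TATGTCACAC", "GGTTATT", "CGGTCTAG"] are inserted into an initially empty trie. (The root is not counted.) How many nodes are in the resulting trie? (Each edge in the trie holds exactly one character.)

93

Count nodes per top-level branch (shared prefixes stored once):
  'A'-branch (AAAGCCGATA, ACACT, ACCT, ACCTACGCG, ACGAATTATAA, ACTA, ATAATGC): 38 nodes
  'C'-branch (CGAAACCT, CGGTCTAG): 14 nodes
  'G'-branch (GACTTTT, GAGTAAA, GGTT, GGTTATT): 18 nodes
  'T'-branch (TATGTCACAC, TGCTAC, TTGGCCGGG): 23 nodes
Sum: 93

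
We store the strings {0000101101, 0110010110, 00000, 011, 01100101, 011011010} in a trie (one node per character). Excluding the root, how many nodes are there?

25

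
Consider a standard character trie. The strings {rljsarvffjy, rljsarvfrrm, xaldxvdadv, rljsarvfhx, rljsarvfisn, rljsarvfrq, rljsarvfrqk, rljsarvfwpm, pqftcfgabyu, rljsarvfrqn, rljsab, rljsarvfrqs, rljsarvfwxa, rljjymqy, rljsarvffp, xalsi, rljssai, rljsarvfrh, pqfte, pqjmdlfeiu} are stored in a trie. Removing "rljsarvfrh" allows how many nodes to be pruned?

A node on "rljsarvfrh"'s path can go only if nothing else ends at it or branches off below it.
The suffix "h" (1 node) is used only by "rljsarvfrh"; the node for "rljsarvfr" still has the child "r", so pruning stops there.
Nodes removed: 1

1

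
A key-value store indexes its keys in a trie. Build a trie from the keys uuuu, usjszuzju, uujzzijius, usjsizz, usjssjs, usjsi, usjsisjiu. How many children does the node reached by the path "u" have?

Follow the path "u" to its node, then look at its outgoing edges.
Characters that immediately follow "u" among the stored strings: {s, u}.
That node has 2 child edges.

2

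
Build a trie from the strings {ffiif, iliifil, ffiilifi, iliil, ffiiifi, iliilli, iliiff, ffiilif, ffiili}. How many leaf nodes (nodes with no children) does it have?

A leaf is a node with no children — equivalently, the end of a word that is not a proper prefix of any other stored word.
Those words: "ffiif", "ffiiifi", "ffiilifi", "iliiff", "iliifil", "iliilli"
Leaf count: 6

6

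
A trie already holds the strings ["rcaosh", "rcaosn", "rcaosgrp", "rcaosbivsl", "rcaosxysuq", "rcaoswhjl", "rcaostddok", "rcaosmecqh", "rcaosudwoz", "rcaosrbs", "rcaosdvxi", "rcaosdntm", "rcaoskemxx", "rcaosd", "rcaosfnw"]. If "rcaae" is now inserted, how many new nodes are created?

2

The longest prefix of "rcaae" already in the trie is "rca" (length 3).
So 5 − 3 = 2 new nodes.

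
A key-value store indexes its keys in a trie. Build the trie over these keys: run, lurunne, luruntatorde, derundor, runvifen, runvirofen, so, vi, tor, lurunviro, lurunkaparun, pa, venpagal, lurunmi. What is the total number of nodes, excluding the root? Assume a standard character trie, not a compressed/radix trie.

For each word, the new-node count is its length minus the longest prefix already in the trie:
  "run" → 3 new (r, u, n)
  "lurunne" → 7 new (l, u, r, u, n, n, e)
  "luruntatorde" → prefix "lurun" already present; 7 new (t, a, t, o, r, d, e)
  "derundor" → 8 new (d, e, r, u, n, d, o, r)
  "runvifen" → prefix "run" already present; 5 new (v, i, f, e, n)
  "runvirofen" → prefix "runvi" already present; 5 new (r, o, f, e, n)
  "so" → 2 new (s, o)
  "vi" → 2 new (v, i)
  "tor" → 3 new (t, o, r)
  "lurunviro" → prefix "lurun" already present; 4 new (v, i, r, o)
  "lurunkaparun" → prefix "lurun" already present; 7 new (k, a, p, a, r, u, n)
  "pa" → 2 new (p, a)
  "venpagal" → prefix "v" already present; 7 new (e, n, p, a, g, a, l)
  "lurunmi" → prefix "lurun" already present; 2 new (m, i)
Total nodes = 3 + 7 + 7 + 8 + 5 + 5 + 2 + 2 + 3 + 4 + 7 + 2 + 7 + 2 = 64

64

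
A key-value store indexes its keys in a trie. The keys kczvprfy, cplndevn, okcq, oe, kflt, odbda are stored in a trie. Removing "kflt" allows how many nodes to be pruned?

3

After clearing the end-marker at "kflt", prune upward until reaching a node still needed by another word.
The suffix "flt" (3 nodes) is used only by "kflt"; the node for "k" still has the child "c", so pruning stops there.
Nodes removed: 3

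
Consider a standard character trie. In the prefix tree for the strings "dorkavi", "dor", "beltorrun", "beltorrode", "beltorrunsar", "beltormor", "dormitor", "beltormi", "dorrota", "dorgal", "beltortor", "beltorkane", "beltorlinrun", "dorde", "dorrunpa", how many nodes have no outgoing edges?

Leaves are exactly the stored words that no other stored word extends.
Those words: "beltorkane", "beltorlinrun", "beltormi", "beltormor", "beltorrode", "beltorrunsar", "beltortor", "dorde", "dorgal", "dorkavi", "dormitor", "dorrota", "dorrunpa"
Leaf count: 13

13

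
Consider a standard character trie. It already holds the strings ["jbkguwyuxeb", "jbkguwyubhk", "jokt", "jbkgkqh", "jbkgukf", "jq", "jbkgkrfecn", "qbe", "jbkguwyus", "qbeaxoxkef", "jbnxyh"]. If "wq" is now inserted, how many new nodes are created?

2

"wq" shares no prefix with any stored word, so all 2 characters open new nodes.
2 − 0 = 2 new nodes.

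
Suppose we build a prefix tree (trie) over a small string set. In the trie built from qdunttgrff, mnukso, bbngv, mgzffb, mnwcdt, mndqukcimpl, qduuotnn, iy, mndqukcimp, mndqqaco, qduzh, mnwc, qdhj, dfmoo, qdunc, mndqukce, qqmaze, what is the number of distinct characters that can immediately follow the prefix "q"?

2

The children of the "q" node are the distinct next characters among strings starting with "q".
Characters that immediately follow "q" among the stored strings: {d, q}.
That node has 2 child edges.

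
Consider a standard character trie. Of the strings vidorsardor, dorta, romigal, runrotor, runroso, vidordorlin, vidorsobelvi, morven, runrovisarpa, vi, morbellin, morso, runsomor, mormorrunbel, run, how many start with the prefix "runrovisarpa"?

Traverse to the node for "runrovisarpa", then collect every word in that subtree.
Matches: "runrovisarpa"
Count: 1

1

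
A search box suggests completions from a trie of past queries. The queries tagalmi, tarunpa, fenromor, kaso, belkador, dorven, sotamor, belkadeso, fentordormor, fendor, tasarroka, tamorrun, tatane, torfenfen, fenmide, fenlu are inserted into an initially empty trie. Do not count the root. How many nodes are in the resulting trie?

91

For each word, the new-node count is its length minus the longest prefix already in the trie:
  "tagalmi" → 7 new (t, a, g, a, l, m, i)
  "tarunpa" → prefix "ta" already present; 5 new (r, u, n, p, a)
  "fenromor" → 8 new (f, e, n, r, o, m, o, r)
  "kaso" → 4 new (k, a, s, o)
  "belkador" → 8 new (b, e, l, k, a, d, o, r)
  "dorven" → 6 new (d, o, r, v, e, n)
  "sotamor" → 7 new (s, o, t, a, m, o, r)
  "belkadeso" → prefix "belkad" already present; 3 new (e, s, o)
  "fentordormor" → prefix "fen" already present; 9 new (t, o, r, d, o, r, m, o, r)
  "fendor" → prefix "fen" already present; 3 new (d, o, r)
  "tasarroka" → prefix "ta" already present; 7 new (s, a, r, r, o, k, a)
  "tamorrun" → prefix "ta" already present; 6 new (m, o, r, r, u, n)
  "tatane" → prefix "ta" already present; 4 new (t, a, n, e)
  "torfenfen" → prefix "t" already present; 8 new (o, r, f, e, n, f, e, n)
  "fenmide" → prefix "fen" already present; 4 new (m, i, d, e)
  "fenlu" → prefix "fen" already present; 2 new (l, u)
Total nodes = 7 + 5 + 8 + 4 + 8 + 6 + 7 + 3 + 9 + 3 + 7 + 6 + 4 + 8 + 4 + 2 = 91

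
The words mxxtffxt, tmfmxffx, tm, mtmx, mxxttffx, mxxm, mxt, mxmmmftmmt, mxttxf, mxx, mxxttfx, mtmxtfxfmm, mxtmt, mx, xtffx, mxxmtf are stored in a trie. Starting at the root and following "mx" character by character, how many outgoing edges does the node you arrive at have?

The children of the "mx" node are the distinct next characters among strings starting with "mx".
Characters that immediately follow "mx" among the stored strings: {m, t, x}.
That node has 3 child edges.

3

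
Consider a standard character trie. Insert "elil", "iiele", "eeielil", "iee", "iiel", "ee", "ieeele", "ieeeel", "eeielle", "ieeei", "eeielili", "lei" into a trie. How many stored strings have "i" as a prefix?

6

Filter for entries beginning with "i":
Matches: "iee", "ieeeel", "ieeei", "ieeele", "iiel", "iiele"
Count: 6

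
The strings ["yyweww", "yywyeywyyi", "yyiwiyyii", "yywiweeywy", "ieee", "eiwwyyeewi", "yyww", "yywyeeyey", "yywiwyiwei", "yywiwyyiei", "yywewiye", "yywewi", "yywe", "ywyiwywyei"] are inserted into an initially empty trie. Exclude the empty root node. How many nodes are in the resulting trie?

67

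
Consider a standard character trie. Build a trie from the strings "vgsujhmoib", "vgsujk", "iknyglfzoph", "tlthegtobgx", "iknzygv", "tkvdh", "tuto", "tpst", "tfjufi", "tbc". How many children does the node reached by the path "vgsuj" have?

2

The children of the "vgsuj" node are the distinct next characters among strings starting with "vgsuj".
Characters that immediately follow "vgsuj" among the stored strings: {h, k}.
That node has 2 child edges.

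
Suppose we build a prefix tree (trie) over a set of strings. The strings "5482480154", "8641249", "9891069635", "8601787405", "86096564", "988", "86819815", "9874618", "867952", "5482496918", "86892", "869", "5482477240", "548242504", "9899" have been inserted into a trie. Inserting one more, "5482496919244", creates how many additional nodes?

4

Walking "5482496919244" from the root, the first 9 characters ("548249691") follow existing edges; "9" is the first miss.
New nodes needed: |"5482496919244"| − 9 = 13 − 9 = 4.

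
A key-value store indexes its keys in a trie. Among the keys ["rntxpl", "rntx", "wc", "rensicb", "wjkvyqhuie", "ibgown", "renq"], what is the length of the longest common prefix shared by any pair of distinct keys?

4

The deepest shared node is where two words last agree before diverging.
e.g. "rntx" and "rntxpl" share the prefix "rntx" of length 4; no pair shares a longer one.
Longest shared-prefix length: 4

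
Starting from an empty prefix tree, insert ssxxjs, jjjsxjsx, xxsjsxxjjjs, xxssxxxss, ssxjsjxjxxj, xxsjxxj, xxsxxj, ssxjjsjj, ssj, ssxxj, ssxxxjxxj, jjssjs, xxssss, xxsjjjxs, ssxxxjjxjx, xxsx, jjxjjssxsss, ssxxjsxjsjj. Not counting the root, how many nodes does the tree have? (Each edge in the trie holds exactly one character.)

Count nodes per top-level branch (shared prefixes stored once):
  'j'-branch (jjjsxjsx, jjssjs, jjxjjssxsss): 21 nodes
  's'-branch (ssj, ssxjjsjj, ssxjsjxjxxj, ssxxj, ssxxjs, ssxxjsxjsjj, ssxxxjjxjx, ssxxxjxxj): 33 nodes
  'x'-branch (xxsjjjxs, xxsjsxxjjjs, xxsjxxj, xxssss, xxssxxxss, xxsx, xxsxxj): 29 nodes
Sum: 83

83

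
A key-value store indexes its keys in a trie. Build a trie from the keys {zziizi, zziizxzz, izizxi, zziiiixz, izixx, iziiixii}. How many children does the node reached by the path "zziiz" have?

Walk "zziiz" from the root, arriving at one node.
Characters that immediately follow "zziiz" among the stored strings: {i, x}.
That node has 2 child edges.

2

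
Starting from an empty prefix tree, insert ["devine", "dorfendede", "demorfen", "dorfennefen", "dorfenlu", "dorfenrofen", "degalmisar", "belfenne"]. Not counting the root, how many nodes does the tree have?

49

Trace insertions, counting only characters that open a new branch:
  "devine" → 6 new (d, e, v, i, n, e)
  "dorfendede" → prefix "d" already present; 9 new (o, r, f, e, n, d, e, d, e)
  "demorfen" → prefix "de" already present; 6 new (m, o, r, f, e, n)
  "dorfennefen" → prefix "dorfen" already present; 5 new (n, e, f, e, n)
  "dorfenlu" → prefix "dorfen" already present; 2 new (l, u)
  "dorfenrofen" → prefix "dorfen" already present; 5 new (r, o, f, e, n)
  "degalmisar" → prefix "de" already present; 8 new (g, a, l, m, i, s, a, r)
  "belfenne" → 8 new (b, e, l, f, e, n, n, e)
Total nodes = 6 + 9 + 6 + 5 + 2 + 5 + 8 + 8 = 49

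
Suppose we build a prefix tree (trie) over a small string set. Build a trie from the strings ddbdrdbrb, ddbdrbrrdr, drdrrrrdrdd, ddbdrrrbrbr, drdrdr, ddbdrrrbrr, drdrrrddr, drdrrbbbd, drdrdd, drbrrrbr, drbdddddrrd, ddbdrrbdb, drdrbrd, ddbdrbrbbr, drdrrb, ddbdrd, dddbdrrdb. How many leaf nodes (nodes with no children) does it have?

15

A leaf is a node with no children — equivalently, the end of a word that is not a proper prefix of any other stored word.
Those words: "ddbdrbrbbr", "ddbdrbrrdr", "ddbdrdbrb", "ddbdrrbdb", "ddbdrrrbrbr", "ddbdrrrbrr", "dddbdrrdb", "drbdddddrrd", "drbrrrbr", "drdrbrd", "drdrdd", "drdrdr", "drdrrbbbd", "drdrrrddr", "drdrrrrdrdd"
Leaf count: 15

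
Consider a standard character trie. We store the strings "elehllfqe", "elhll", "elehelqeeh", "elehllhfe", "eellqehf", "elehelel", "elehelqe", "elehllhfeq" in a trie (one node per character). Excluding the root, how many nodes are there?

Trace insertions, counting only characters that open a new branch:
  "elehllfqe" → 9 new (e, l, e, h, l, l, f, q, e)
  "elhll" → prefix "el" already present; 3 new (h, l, l)
  "elehelqeeh" → prefix "eleh" already present; 6 new (e, l, q, e, e, h)
  "elehllhfe" → prefix "elehll" already present; 3 new (h, f, e)
  "eellqehf" → prefix "e" already present; 7 new (e, l, l, q, e, h, f)
  "elehelel" → prefix "elehel" already present; 2 new (e, l)
  "elehelqe" → prefix "elehelqe" already present; 0 new (none)
  "elehllhfeq" → prefix "elehllhfe" already present; 1 new (q)
Total nodes = 9 + 3 + 6 + 3 + 7 + 2 + 0 + 1 = 31

31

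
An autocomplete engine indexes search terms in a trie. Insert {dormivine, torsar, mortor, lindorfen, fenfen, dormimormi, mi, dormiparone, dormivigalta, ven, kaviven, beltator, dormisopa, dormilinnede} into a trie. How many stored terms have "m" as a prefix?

2

Traverse to the node for "m", then collect every word in that subtree.
Words under "m": mi, mortor
Count: 2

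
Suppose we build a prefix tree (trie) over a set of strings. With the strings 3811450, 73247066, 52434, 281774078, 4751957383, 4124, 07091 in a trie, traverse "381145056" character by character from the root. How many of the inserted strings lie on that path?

Check each prefix of "381145056" against the stored set — each match is an end-marker on the path.
Prefixes of the query that are stored words: "3811450"
Count: 1

1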